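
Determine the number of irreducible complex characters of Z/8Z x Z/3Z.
24

Why: The number of irreducible complex representations of a finite group equals its number of conjugacy classes. Z/8Z x Z/3Z is abelian of order 24, so every element is its own conjugacy class: 24 classes, so Z/8Z x Z/3Z (order 24) has exactly 24 irreducible complex representations.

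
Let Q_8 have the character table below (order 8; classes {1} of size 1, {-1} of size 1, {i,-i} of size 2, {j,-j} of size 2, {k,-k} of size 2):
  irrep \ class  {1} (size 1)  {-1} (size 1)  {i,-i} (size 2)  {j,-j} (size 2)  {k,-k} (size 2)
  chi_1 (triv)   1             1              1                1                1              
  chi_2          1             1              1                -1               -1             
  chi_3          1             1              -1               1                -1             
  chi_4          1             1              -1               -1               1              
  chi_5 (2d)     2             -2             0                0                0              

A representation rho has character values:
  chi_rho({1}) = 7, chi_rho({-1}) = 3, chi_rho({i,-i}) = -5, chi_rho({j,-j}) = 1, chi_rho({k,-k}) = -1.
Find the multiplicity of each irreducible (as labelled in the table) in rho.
Multiplicities: chi_1: 0, chi_2: 0, chi_3: 3, chi_4: 2, chi_5: 1.

Explanation: Use <chi_rho, chi> = (1/|G|) sum_C |C| * chi_rho(C) * conj(chi(C)) with |G| = 8 for each irreducible chi in the table:
  <chi_rho, chi_1> = (1/8)[1*(7)*conj(1) + 1*(3)*conj(1) + 2*(-5)*conj(1) + 2*(1)*conj(1) + 2*(-1)*conj(1)]
      = (1/8)[(7) + (3) + (-10) + (2) + (-2)] = 0/8 = 0
  <chi_rho, chi_2> = (1/8)[1*(7)*conj(1) + 1*(3)*conj(1) + 2*(-5)*conj(1) + 2*(1)*conj(-1) + 2*(-1)*conj(-1)]
      = (1/8)[(7) + (3) + (-10) + (-2) + (2)] = 0/8 = 0
  <chi_rho, chi_3> = (1/8)[1*(7)*conj(1) + 1*(3)*conj(1) + 2*(-5)*conj(-1) + 2*(1)*conj(1) + 2*(-1)*conj(-1)]
      = (1/8)[(7) + (3) + (10) + (2) + (2)] = 24/8 = 3
  <chi_rho, chi_4> = (1/8)[1*(7)*conj(1) + 1*(3)*conj(1) + 2*(-5)*conj(-1) + 2*(1)*conj(-1) + 2*(-1)*conj(1)]
      = (1/8)[(7) + (3) + (10) + (-2) + (-2)] = 16/8 = 2
  <chi_rho, chi_5> = (1/8)[1*(7)*conj(2) + 1*(3)*conj(-2) + 2*(-5)*conj(0) + 2*(1)*conj(0) + 2*(-1)*conj(0)]
      = (1/8)[(14) + (-6) + (0) + (0) + (0)] = 8/8 = 1
Dimension check: dim(rho) = sum (mult * dim) = 0*1 + 0*1 + 3*1 + 2*1 + 1*2 = 7 = chi_rho(e) = 7.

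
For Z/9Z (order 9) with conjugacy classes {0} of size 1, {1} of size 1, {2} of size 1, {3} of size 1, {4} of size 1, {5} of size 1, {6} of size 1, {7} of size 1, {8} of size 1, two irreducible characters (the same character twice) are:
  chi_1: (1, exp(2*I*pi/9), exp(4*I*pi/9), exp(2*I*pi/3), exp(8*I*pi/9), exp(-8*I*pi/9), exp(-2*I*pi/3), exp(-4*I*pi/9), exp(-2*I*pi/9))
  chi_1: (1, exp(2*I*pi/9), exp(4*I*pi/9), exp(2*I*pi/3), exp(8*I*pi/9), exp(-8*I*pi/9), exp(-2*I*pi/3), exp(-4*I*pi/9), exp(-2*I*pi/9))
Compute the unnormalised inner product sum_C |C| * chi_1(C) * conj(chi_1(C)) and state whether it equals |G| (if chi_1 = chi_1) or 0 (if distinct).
Sum = 9 = |G| = 9; so <chi_1, chi_1> = 1 (norm-1 confirms irreducibility).

Justification: Compute term by term over conjugacy classes (|C| * chi_1(C) * conj(chi_1(C))):
  1*(1)*conj(1) + 1*(exp(2*I*pi/9))*conj(exp(2*I*pi/9)) + 1*(exp(4*I*pi/9))*conj(exp(4*I*pi/9)) + 1*(exp(2*I*pi/3))*conj(exp(2*I*pi/3)) + 1*(exp(8*I*pi/9))*conj(exp(8*I*pi/9)) + 1*(exp(-8*I*pi/9))*conj(exp(-8*I*pi/9)) + 1*(exp(-2*I*pi/3))*conj(exp(-2*I*pi/3)) + 1*(exp(-4*I*pi/9))*conj(exp(-4*I*pi/9)) + 1*(exp(-2*I*pi/9))*conj(exp(-2*I*pi/9))
  = (1) + (1) + (1) + (1) + (1) + (1) + (1) + (1) + (1)
  = 9.
(Exp terms are combined using exp(i*s)*conj(exp(i*t)) = exp(i*(s-t)), and sums of them are collapsed using the identity that for every m > 1 the m distinct m-th roots of unity sum to 0, e.g. 1 + exp(2*I*pi/3) + exp(-2*I*pi/3) = 0.)
Dividing by |G| = 9 gives 9/9 = 1, matching the row-orthogonality relation <chi_1, chi_1> = [chi_1 = chi_1].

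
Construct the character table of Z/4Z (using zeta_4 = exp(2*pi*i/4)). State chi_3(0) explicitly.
Character table of Z/4Z (irreps indexed chi_0,...,chi_3 with chi_k(m) = zeta_4^(k*m), zeta_4 = exp(2*pi*i/4)):
  irrep \ class  {0} (size 1)  {1} (size 1)  {2} (size 1)  {3} (size 1)
  chi_0          1             1             1             1           
  chi_1          1             I             -1            -I          
  chi_2          1             -1            1             -1          
  chi_3          1             -I            -1            I           

Spot check: chi_3(0) = zeta_4^(3*0) = zeta_4^0 = 1.

Z/4Z is abelian, so all 4 irreducible complex representations are 1-dimensional. They are given by chi_k(m) = zeta_4^(k*m) for k = 0,...,3. Row orthogonality: sum_m chi_k(m) conj(chi_l(m)) = 4 * [k = l].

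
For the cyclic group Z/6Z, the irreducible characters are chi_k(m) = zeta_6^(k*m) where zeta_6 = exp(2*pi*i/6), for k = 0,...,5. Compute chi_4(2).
chi_4(2) = zeta_6^8 = exp(2*I*pi/3)

chi_4(2) = zeta_6^(4*2) = zeta_6^8. Since zeta_6^6 = 1, this equals zeta_6^2 = exp(2*pi*i*2/6) = exp(2*I*pi/3).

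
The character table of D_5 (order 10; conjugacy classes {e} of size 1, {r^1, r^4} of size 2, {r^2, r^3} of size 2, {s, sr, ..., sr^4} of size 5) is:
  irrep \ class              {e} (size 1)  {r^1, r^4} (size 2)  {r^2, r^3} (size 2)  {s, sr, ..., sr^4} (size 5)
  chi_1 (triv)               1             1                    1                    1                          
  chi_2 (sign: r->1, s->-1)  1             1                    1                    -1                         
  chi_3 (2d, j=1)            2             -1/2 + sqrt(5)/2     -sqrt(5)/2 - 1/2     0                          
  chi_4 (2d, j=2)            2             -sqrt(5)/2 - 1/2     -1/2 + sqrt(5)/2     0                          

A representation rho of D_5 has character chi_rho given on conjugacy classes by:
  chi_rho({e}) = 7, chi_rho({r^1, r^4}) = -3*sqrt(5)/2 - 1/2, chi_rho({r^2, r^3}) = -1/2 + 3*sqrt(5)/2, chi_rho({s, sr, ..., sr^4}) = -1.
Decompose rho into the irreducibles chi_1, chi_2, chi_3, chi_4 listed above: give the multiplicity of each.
Multiplicities: chi_1: 0, chi_2: 1, chi_3: 0, chi_4: 3.

Derivation: Use <chi_rho, chi> = (1/|G|) sum_C |C| * chi_rho(C) * conj(chi(C)) with |G| = 10 for each irreducible chi in the table:
  <chi_rho, chi_1> = (1/10)[1*(7)*conj(1) + 2*(-3*sqrt(5)/2 - 1/2)*conj(1) + 2*(-1/2 + 3*sqrt(5)/2)*conj(1) + 5*(-1)*conj(1)]
      = (1/10)[(7) + (-3*sqrt(5) - 1) + (-1 + 3*sqrt(5)) + (-5)] = 0/10 = 0
  <chi_rho, chi_2> = (1/10)[1*(7)*conj(1) + 2*(-3*sqrt(5)/2 - 1/2)*conj(1) + 2*(-1/2 + 3*sqrt(5)/2)*conj(1) + 5*(-1)*conj(-1)]
      = (1/10)[(7) + (-3*sqrt(5) - 1) + (-1 + 3*sqrt(5)) + (5)] = 10/10 = 1
  <chi_rho, chi_3> = (1/10)[1*(7)*conj(2) + 2*(-3*sqrt(5)/2 - 1/2)*conj(-1/2 + sqrt(5)/2) + 2*(-1/2 + 3*sqrt(5)/2)*conj(-sqrt(5)/2 - 1/2) + 5*(-1)*conj(0)]
      = (1/10)[(14) + (-7 + sqrt(5)) + (-7 - sqrt(5)) + (0)] = 0/10 = 0
  <chi_rho, chi_4> = (1/10)[1*(7)*conj(2) + 2*(-3*sqrt(5)/2 - 1/2)*conj(-sqrt(5)/2 - 1/2) + 2*(-1/2 + 3*sqrt(5)/2)*conj(-1/2 + sqrt(5)/2) + 5*(-1)*conj(0)]
      = (1/10)[(14) + (2*sqrt(5) + 8) + (8 - 2*sqrt(5)) + (0)] = 30/10 = 3
Dimension check: dim(rho) = sum (mult * dim) = 0*1 + 1*1 + 0*2 + 3*2 = 7 = chi_rho(e) = 7.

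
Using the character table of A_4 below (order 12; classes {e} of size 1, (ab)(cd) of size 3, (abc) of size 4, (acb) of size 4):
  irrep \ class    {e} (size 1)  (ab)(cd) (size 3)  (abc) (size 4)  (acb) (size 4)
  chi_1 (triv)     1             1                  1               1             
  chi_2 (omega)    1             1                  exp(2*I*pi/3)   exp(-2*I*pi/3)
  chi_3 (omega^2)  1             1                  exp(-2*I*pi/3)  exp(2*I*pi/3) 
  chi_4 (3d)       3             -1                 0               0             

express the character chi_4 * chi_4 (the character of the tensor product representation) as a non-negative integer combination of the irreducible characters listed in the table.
chi_4 tensor chi_4 = chi_1 + chi_2 + chi_3 + 2*chi_4 (all other irreducibles have multiplicity 0).

Working: The character of a tensor product is the pointwise product (chi_4 * chi_4)(C) = chi_4(C) * chi_4(C):
  {e}: (3)*(3), (ab)(cd): (-1)*(-1), (abc): (0)*(0), (acb): (0)*(0)
so (chi_4 * chi_4) takes values
  {e} -> 9, (ab)(cd) -> 1, (abc) -> 0, (acb) -> 0.
Now take the inner product of this character with each irreducible chi from the table, <chi_4*chi_4, chi> = (1/12) sum_C |C| (chi_4*chi_4)(C) conj(chi(C)):
  <chi_4*chi_4, chi_1> = (1/12)[1*(9)*conj(1) + 3*(1)*conj(1) + 4*(0)*conj(1) + 4*(0)*conj(1)]
      = (1/12)[(9) + (3) + (0) + (0)] = 12/12 = 1
  <chi_4*chi_4, chi_2> = (1/12)[1*(9)*conj(1) + 3*(1)*conj(1) + 4*(0)*conj(exp(2*I*pi/3)) + 4*(0)*conj(exp(-2*I*pi/3))]
      = (1/12)[(9) + (3) + (0) + (0)] = 12/12 = 1
  <chi_4*chi_4, chi_3> = (1/12)[1*(9)*conj(1) + 3*(1)*conj(1) + 4*(0)*conj(exp(-2*I*pi/3)) + 4*(0)*conj(exp(2*I*pi/3))]
      = (1/12)[(9) + (3) + (0) + (0)] = 12/12 = 1
  <chi_4*chi_4, chi_4> = (1/12)[1*(9)*conj(3) + 3*(1)*conj(-1) + 4*(0)*conj(0) + 4*(0)*conj(0)]
      = (1/12)[(27) + (-3) + (0) + (0)] = 24/12 = 2
(Exp terms are combined using exp(i*s)*conj(exp(i*t)) = exp(i*(s-t)), and sums of them are collapsed using the identity that for every m > 1 the m distinct m-th roots of unity sum to 0, e.g. 1 + exp(2*I*pi/3) + exp(-2*I*pi/3) = 0.)
Hence the multiplicities are chi_1: 1, chi_2: 1, chi_3: 1, chi_4: 2. Dimension check: dim(chi_4)*dim(chi_4) = 3*3 = 9 and sum (mult * dim) = 1*1 + 1*1 + 1*1 + 2*3 = 9.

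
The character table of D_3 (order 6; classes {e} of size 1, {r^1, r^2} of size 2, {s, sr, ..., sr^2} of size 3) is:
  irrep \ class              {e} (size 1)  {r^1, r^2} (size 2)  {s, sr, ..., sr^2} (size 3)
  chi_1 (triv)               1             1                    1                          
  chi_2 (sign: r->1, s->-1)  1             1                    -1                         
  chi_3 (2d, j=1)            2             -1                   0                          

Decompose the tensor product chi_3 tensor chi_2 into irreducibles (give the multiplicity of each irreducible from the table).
chi_3 tensor chi_2 = chi_3 (all other irreducibles have multiplicity 0).

Proof sketch: The character of a tensor product is the pointwise product (chi_3 * chi_2)(C) = chi_3(C) * chi_2(C):
  {e}: (2)*(1), {r^1, r^2}: (-1)*(1), {s, sr, ..., sr^2}: (0)*(-1)
so (chi_3 * chi_2) takes values
  {e} -> 2, {r^1, r^2} -> -1, {s, sr, ..., sr^2} -> 0.
Now take the inner product of this character with each irreducible chi from the table, <chi_3*chi_2, chi> = (1/6) sum_C |C| (chi_3*chi_2)(C) conj(chi(C)):
  <chi_3*chi_2, chi_1> = (1/6)[1*(2)*conj(1) + 2*(-1)*conj(1) + 3*(0)*conj(1)]
      = (1/6)[(2) + (-2) + (0)] = 0/6 = 0
  <chi_3*chi_2, chi_2> = (1/6)[1*(2)*conj(1) + 2*(-1)*conj(1) + 3*(0)*conj(-1)]
      = (1/6)[(2) + (-2) + (0)] = 0/6 = 0
  <chi_3*chi_2, chi_3> = (1/6)[1*(2)*conj(2) + 2*(-1)*conj(-1) + 3*(0)*conj(0)]
      = (1/6)[(4) + (2) + (0)] = 6/6 = 1
Hence the multiplicities are chi_3: 1. Dimension check: dim(chi_3)*dim(chi_2) = 2*1 = 2 and sum (mult * dim) = 1*2 = 2.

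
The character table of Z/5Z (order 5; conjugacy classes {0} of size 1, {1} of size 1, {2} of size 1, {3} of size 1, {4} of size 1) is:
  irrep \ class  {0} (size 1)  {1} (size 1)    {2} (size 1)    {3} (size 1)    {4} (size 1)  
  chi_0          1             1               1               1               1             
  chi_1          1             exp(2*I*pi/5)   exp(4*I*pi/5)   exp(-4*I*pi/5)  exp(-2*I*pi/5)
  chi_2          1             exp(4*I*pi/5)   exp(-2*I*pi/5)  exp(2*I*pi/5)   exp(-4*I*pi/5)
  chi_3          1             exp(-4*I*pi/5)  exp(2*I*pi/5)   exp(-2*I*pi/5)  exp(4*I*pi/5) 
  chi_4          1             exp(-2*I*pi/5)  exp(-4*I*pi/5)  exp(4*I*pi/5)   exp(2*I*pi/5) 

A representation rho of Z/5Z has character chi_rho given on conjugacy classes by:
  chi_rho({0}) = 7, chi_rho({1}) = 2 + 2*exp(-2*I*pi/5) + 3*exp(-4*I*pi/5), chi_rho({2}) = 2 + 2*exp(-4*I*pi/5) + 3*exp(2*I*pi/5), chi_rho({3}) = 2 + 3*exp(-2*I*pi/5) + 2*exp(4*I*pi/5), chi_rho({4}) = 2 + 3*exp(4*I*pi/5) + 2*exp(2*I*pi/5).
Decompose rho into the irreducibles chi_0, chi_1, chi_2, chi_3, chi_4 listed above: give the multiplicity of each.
Multiplicities: chi_0: 2, chi_1: 0, chi_2: 0, chi_3: 3, chi_4: 2.

Reasoning: Use <chi_rho, chi> = (1/|G|) sum_C |C| * chi_rho(C) * conj(chi(C)) with |G| = 5 for each irreducible chi in the table:
  <chi_rho, chi_0> = (1/5)[1*(7)*conj(1) + 1*(2 + 2*exp(-2*I*pi/5) + 3*exp(-4*I*pi/5))*conj(1) + 1*(2 + 2*exp(-4*I*pi/5) + 3*exp(2*I*pi/5))*conj(1) + 1*(2 + 3*exp(-2*I*pi/5) + 2*exp(4*I*pi/5))*conj(1) + 1*(2 + 3*exp(4*I*pi/5) + 2*exp(2*I*pi/5))*conj(1)]
      = (1/5)[(7) + (2 + 2*exp(-2*I*pi/5) + 3*exp(-4*I*pi/5)) + (2 + 2*exp(-4*I*pi/5) + 3*exp(2*I*pi/5)) + (2 + 3*exp(-2*I*pi/5) + 2*exp(4*I*pi/5)) + (2 + 3*exp(4*I*pi/5) + 2*exp(2*I*pi/5))] = 10/5 = 2
  <chi_rho, chi_1> = (1/5)[1*(7)*conj(1) + 1*(2 + 2*exp(-2*I*pi/5) + 3*exp(-4*I*pi/5))*conj(exp(2*I*pi/5)) + 1*(2 + 2*exp(-4*I*pi/5) + 3*exp(2*I*pi/5))*conj(exp(4*I*pi/5)) + 1*(2 + 3*exp(-2*I*pi/5) + 2*exp(4*I*pi/5))*conj(exp(-4*I*pi/5)) + 1*(2 + 3*exp(4*I*pi/5) + 2*exp(2*I*pi/5))*conj(exp(-2*I*pi/5))]
      = (1/5)[(7) + (2*exp(-2*I*pi/5) + 2*exp(-4*I*pi/5) + 3*exp(4*I*pi/5)) + (3*exp(-2*I*pi/5) + 2*exp(-4*I*pi/5) + 2*exp(2*I*pi/5)) + (2*exp(-2*I*pi/5) + 2*exp(4*I*pi/5) + 3*exp(2*I*pi/5)) + (3*exp(-4*I*pi/5) + 2*exp(4*I*pi/5) + 2*exp(2*I*pi/5))] = 0/5 = 0
  <chi_rho, chi_2> = (1/5)[1*(7)*conj(1) + 1*(2 + 2*exp(-2*I*pi/5) + 3*exp(-4*I*pi/5))*conj(exp(4*I*pi/5)) + 1*(2 + 2*exp(-4*I*pi/5) + 3*exp(2*I*pi/5))*conj(exp(-2*I*pi/5)) + 1*(2 + 3*exp(-2*I*pi/5) + 2*exp(4*I*pi/5))*conj(exp(2*I*pi/5)) + 1*(2 + 3*exp(4*I*pi/5) + 2*exp(2*I*pi/5))*conj(exp(-4*I*pi/5))]
      = (1/5)[(7) + (2*exp(-4*I*pi/5) + 2*exp(4*I*pi/5) + 3*exp(2*I*pi/5)) + (2*exp(-2*I*pi/5) + 3*exp(4*I*pi/5) + 2*exp(2*I*pi/5)) + (2*exp(-2*I*pi/5) + 3*exp(-4*I*pi/5) + 2*exp(2*I*pi/5)) + (3*exp(-2*I*pi/5) + 2*exp(-4*I*pi/5) + 2*exp(4*I*pi/5))] = 0/5 = 0
  <chi_rho, chi_3> = (1/5)[1*(7)*conj(1) + 1*(2 + 2*exp(-2*I*pi/5) + 3*exp(-4*I*pi/5))*conj(exp(-4*I*pi/5)) + 1*(2 + 2*exp(-4*I*pi/5) + 3*exp(2*I*pi/5))*conj(exp(2*I*pi/5)) + 1*(2 + 3*exp(-2*I*pi/5) + 2*exp(4*I*pi/5))*conj(exp(-2*I*pi/5)) + 1*(2 + 3*exp(4*I*pi/5) + 2*exp(2*I*pi/5))*conj(exp(4*I*pi/5))]
      = (1/5)[(7) + (3 + 2*exp(4*I*pi/5) + 2*exp(2*I*pi/5)) + (3 + 2*exp(-2*I*pi/5) + 2*exp(4*I*pi/5)) + (3 + 2*exp(-4*I*pi/5) + 2*exp(2*I*pi/5)) + (3 + 2*exp(-2*I*pi/5) + 2*exp(-4*I*pi/5))] = 15/5 = 3
  <chi_rho, chi_4> = (1/5)[1*(7)*conj(1) + 1*(2 + 2*exp(-2*I*pi/5) + 3*exp(-4*I*pi/5))*conj(exp(-2*I*pi/5)) + 1*(2 + 2*exp(-4*I*pi/5) + 3*exp(2*I*pi/5))*conj(exp(-4*I*pi/5)) + 1*(2 + 3*exp(-2*I*pi/5) + 2*exp(4*I*pi/5))*conj(exp(4*I*pi/5)) + 1*(2 + 3*exp(4*I*pi/5) + 2*exp(2*I*pi/5))*conj(exp(2*I*pi/5))]
      = (1/5)[(7) + (2 + 3*exp(-2*I*pi/5) + 2*exp(2*I*pi/5)) + (2 + 3*exp(-4*I*pi/5) + 2*exp(4*I*pi/5)) + (2 + 2*exp(-4*I*pi/5) + 3*exp(4*I*pi/5)) + (2 + 2*exp(-2*I*pi/5) + 3*exp(2*I*pi/5))] = 10/5 = 2
(Exp terms are combined using exp(i*s)*conj(exp(i*t)) = exp(i*(s-t)), and sums of them are collapsed using the identity that for every m > 1 the m distinct m-th roots of unity sum to 0, e.g. 1 + exp(2*I*pi/3) + exp(-2*I*pi/3) = 0.)
Dimension check: dim(rho) = sum (mult * dim) = 2*1 + 0*1 + 0*1 + 3*1 + 2*1 = 7 = chi_rho(e) = 7.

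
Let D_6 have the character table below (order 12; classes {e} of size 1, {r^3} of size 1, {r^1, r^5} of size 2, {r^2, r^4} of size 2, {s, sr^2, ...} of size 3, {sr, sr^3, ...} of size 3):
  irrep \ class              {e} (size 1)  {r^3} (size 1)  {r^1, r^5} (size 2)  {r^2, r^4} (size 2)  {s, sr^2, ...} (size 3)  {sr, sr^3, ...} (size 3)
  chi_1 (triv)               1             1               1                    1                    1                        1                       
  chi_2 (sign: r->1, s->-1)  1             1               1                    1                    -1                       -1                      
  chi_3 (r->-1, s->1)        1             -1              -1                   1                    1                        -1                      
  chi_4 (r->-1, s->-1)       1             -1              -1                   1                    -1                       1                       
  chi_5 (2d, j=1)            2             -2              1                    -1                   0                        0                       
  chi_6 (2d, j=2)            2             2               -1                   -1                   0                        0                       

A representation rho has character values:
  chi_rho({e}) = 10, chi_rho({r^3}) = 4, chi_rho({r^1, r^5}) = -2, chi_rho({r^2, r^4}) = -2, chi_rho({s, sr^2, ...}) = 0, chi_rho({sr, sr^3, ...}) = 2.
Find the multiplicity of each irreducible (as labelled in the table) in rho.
Multiplicities: chi_1: 1, chi_2: 0, chi_3: 0, chi_4: 1, chi_5: 1, chi_6: 3.

Why: Use <chi_rho, chi> = (1/|G|) sum_C |C| * chi_rho(C) * conj(chi(C)) with |G| = 12 for each irreducible chi in the table:
  <chi_rho, chi_1> = (1/12)[1*(10)*conj(1) + 1*(4)*conj(1) + 2*(-2)*conj(1) + 2*(-2)*conj(1) + 3*(0)*conj(1) + 3*(2)*conj(1)]
      = (1/12)[(10) + (4) + (-4) + (-4) + (0) + (6)] = 12/12 = 1
  <chi_rho, chi_2> = (1/12)[1*(10)*conj(1) + 1*(4)*conj(1) + 2*(-2)*conj(1) + 2*(-2)*conj(1) + 3*(0)*conj(-1) + 3*(2)*conj(-1)]
      = (1/12)[(10) + (4) + (-4) + (-4) + (0) + (-6)] = 0/12 = 0
  <chi_rho, chi_3> = (1/12)[1*(10)*conj(1) + 1*(4)*conj(-1) + 2*(-2)*conj(-1) + 2*(-2)*conj(1) + 3*(0)*conj(1) + 3*(2)*conj(-1)]
      = (1/12)[(10) + (-4) + (4) + (-4) + (0) + (-6)] = 0/12 = 0
  <chi_rho, chi_4> = (1/12)[1*(10)*conj(1) + 1*(4)*conj(-1) + 2*(-2)*conj(-1) + 2*(-2)*conj(1) + 3*(0)*conj(-1) + 3*(2)*conj(1)]
      = (1/12)[(10) + (-4) + (4) + (-4) + (0) + (6)] = 12/12 = 1
  <chi_rho, chi_5> = (1/12)[1*(10)*conj(2) + 1*(4)*conj(-2) + 2*(-2)*conj(1) + 2*(-2)*conj(-1) + 3*(0)*conj(0) + 3*(2)*conj(0)]
      = (1/12)[(20) + (-8) + (-4) + (4) + (0) + (0)] = 12/12 = 1
  <chi_rho, chi_6> = (1/12)[1*(10)*conj(2) + 1*(4)*conj(2) + 2*(-2)*conj(-1) + 2*(-2)*conj(-1) + 3*(0)*conj(0) + 3*(2)*conj(0)]
      = (1/12)[(20) + (8) + (4) + (4) + (0) + (0)] = 36/12 = 3
Dimension check: dim(rho) = sum (mult * dim) = 1*1 + 0*1 + 0*1 + 1*1 + 1*2 + 3*2 = 10 = chi_rho(e) = 10.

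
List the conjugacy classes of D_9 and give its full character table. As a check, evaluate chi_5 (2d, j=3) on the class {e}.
Conjugacy classes: {e} of size 1, {r^1, r^8} of size 2, {r^2, r^7} of size 2, {r^3, r^6} of size 2, {r^4, r^5} of size 2, {s, sr, ..., sr^8} of size 9.
Character table:
  irrep \ class              {e} (size 1)  {r^1, r^8} (size 2)  {r^2, r^7} (size 2)  {r^3, r^6} (size 2)  {r^4, r^5} (size 2)  {s, sr, ..., sr^8} (size 9)
  chi_1 (triv)               1             1                    1                    1                    1                    1                          
  chi_2 (sign: r->1, s->-1)  1             1                    1                    1                    1                    -1                         
  chi_3 (2d, j=1)            2             2*cos(2*pi/9)        2*cos(4*pi/9)        -1                   -2*cos(pi/9)         0                          
  chi_4 (2d, j=2)            2             2*cos(4*pi/9)        -2*cos(pi/9)         -1                   2*cos(2*pi/9)        0                          
  chi_5 (2d, j=3)            2             -1                   -1                   2                    -1                   0                          
  chi_6 (2d, j=4)            2             -2*cos(pi/9)         2*cos(2*pi/9)        -1                   2*cos(4*pi/9)        0                          

Spot check: chi_5 (2d, j=3) on {e} = 2.

Derivation: D_9 has order 2*9 = 18 with 6 conjugacy classes, hence 6 irreducibles. Sum of squared dims 1 + 1 + 4 + 4 + 4 + 4 = 18 = |G|. Linear characters come from the abelianisation; the 2-dimensional irreps have character r^k -> 2*cos(2*pi*j*k/9), reflections -> 0.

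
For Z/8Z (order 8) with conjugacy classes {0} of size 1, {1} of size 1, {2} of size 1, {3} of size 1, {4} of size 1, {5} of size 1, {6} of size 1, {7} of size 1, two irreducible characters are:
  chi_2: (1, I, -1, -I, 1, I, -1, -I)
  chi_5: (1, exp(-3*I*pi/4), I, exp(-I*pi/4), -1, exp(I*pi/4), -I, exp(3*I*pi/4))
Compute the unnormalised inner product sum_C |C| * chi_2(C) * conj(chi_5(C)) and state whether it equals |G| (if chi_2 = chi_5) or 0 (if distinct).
Sum = 0; so <chi_2, chi_5> = 0 (distinct irreducibles are orthogonal).

Why: Compute term by term over conjugacy classes (|C| * chi_2(C) * conj(chi_5(C))):
  1*(1)*conj(1) + 1*(I)*conj(exp(-3*I*pi/4)) + 1*(-1)*conj(I) + 1*(-I)*conj(exp(-I*pi/4)) + 1*(1)*conj(-1) + 1*(I)*conj(exp(I*pi/4)) + 1*(-1)*conj(-I) + 1*(-I)*conj(exp(3*I*pi/4))
  = (1) + (exp(-3*I*pi/4)) + (I) + (-exp(3*I*pi/4)) + (-1) + (exp(I*pi/4)) + (-I) + (-exp(-I*pi/4))
  = 0.
(Exp terms are combined using exp(i*s)*conj(exp(i*t)) = exp(i*(s-t)), and sums of them are collapsed using the identity that for every m > 1 the m distinct m-th roots of unity sum to 0, e.g. 1 + exp(2*I*pi/3) + exp(-2*I*pi/3) = 0.)
Dividing by |G| = 8 gives 0/8 = 0, matching the row-orthogonality relation <chi_2, chi_5> = [chi_2 = chi_5].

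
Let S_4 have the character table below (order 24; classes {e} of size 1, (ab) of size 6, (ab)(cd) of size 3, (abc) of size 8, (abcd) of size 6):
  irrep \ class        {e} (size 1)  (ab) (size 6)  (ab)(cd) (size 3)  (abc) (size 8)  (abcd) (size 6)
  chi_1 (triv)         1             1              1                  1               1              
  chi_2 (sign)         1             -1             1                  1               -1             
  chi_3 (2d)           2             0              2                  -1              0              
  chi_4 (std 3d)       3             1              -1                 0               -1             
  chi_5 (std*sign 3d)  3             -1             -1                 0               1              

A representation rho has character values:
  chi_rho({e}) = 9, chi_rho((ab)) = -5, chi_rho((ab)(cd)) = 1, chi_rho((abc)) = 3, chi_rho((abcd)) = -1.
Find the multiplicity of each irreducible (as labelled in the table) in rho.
Multiplicities: chi_1: 0, chi_2: 3, chi_3: 0, chi_4: 0, chi_5: 2.

Explanation: Use <chi_rho, chi> = (1/|G|) sum_C |C| * chi_rho(C) * conj(chi(C)) with |G| = 24 for each irreducible chi in the table:
  <chi_rho, chi_1> = (1/24)[1*(9)*conj(1) + 6*(-5)*conj(1) + 3*(1)*conj(1) + 8*(3)*conj(1) + 6*(-1)*conj(1)]
      = (1/24)[(9) + (-30) + (3) + (24) + (-6)] = 0/24 = 0
  <chi_rho, chi_2> = (1/24)[1*(9)*conj(1) + 6*(-5)*conj(-1) + 3*(1)*conj(1) + 8*(3)*conj(1) + 6*(-1)*conj(-1)]
      = (1/24)[(9) + (30) + (3) + (24) + (6)] = 72/24 = 3
  <chi_rho, chi_3> = (1/24)[1*(9)*conj(2) + 6*(-5)*conj(0) + 3*(1)*conj(2) + 8*(3)*conj(-1) + 6*(-1)*conj(0)]
      = (1/24)[(18) + (0) + (6) + (-24) + (0)] = 0/24 = 0
  <chi_rho, chi_4> = (1/24)[1*(9)*conj(3) + 6*(-5)*conj(1) + 3*(1)*conj(-1) + 8*(3)*conj(0) + 6*(-1)*conj(-1)]
      = (1/24)[(27) + (-30) + (-3) + (0) + (6)] = 0/24 = 0
  <chi_rho, chi_5> = (1/24)[1*(9)*conj(3) + 6*(-5)*conj(-1) + 3*(1)*conj(-1) + 8*(3)*conj(0) + 6*(-1)*conj(1)]
      = (1/24)[(27) + (30) + (-3) + (0) + (-6)] = 48/24 = 2
Dimension check: dim(rho) = sum (mult * dim) = 0*1 + 3*1 + 0*2 + 0*3 + 2*3 = 9 = chi_rho(e) = 9.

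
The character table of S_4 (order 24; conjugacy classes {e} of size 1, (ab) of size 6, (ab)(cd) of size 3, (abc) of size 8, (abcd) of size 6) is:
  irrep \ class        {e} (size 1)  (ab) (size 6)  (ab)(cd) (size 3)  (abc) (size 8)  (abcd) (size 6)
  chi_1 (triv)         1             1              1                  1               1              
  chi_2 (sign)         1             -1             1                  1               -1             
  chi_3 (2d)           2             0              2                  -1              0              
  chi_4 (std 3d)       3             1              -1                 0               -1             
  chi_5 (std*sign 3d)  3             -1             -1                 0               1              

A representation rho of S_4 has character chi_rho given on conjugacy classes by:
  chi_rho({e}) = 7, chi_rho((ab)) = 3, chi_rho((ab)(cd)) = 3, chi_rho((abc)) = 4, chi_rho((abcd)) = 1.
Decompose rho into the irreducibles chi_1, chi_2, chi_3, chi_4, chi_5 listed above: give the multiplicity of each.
Multiplicities: chi_1: 3, chi_2: 1, chi_3: 0, chi_4: 1, chi_5: 0.

Justification: Use <chi_rho, chi> = (1/|G|) sum_C |C| * chi_rho(C) * conj(chi(C)) with |G| = 24 for each irreducible chi in the table:
  <chi_rho, chi_1> = (1/24)[1*(7)*conj(1) + 6*(3)*conj(1) + 3*(3)*conj(1) + 8*(4)*conj(1) + 6*(1)*conj(1)]
      = (1/24)[(7) + (18) + (9) + (32) + (6)] = 72/24 = 3
  <chi_rho, chi_2> = (1/24)[1*(7)*conj(1) + 6*(3)*conj(-1) + 3*(3)*conj(1) + 8*(4)*conj(1) + 6*(1)*conj(-1)]
      = (1/24)[(7) + (-18) + (9) + (32) + (-6)] = 24/24 = 1
  <chi_rho, chi_3> = (1/24)[1*(7)*conj(2) + 6*(3)*conj(0) + 3*(3)*conj(2) + 8*(4)*conj(-1) + 6*(1)*conj(0)]
      = (1/24)[(14) + (0) + (18) + (-32) + (0)] = 0/24 = 0
  <chi_rho, chi_4> = (1/24)[1*(7)*conj(3) + 6*(3)*conj(1) + 3*(3)*conj(-1) + 8*(4)*conj(0) + 6*(1)*conj(-1)]
      = (1/24)[(21) + (18) + (-9) + (0) + (-6)] = 24/24 = 1
  <chi_rho, chi_5> = (1/24)[1*(7)*conj(3) + 6*(3)*conj(-1) + 3*(3)*conj(-1) + 8*(4)*conj(0) + 6*(1)*conj(1)]
      = (1/24)[(21) + (-18) + (-9) + (0) + (6)] = 0/24 = 0
Dimension check: dim(rho) = sum (mult * dim) = 3*1 + 1*1 + 0*2 + 1*3 + 0*3 = 7 = chi_rho(e) = 7.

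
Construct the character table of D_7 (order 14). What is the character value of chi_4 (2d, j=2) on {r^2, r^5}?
Conjugacy classes: {e} of size 1, {r^1, r^6} of size 2, {r^2, r^5} of size 2, {r^3, r^4} of size 2, {s, sr, ..., sr^6} of size 7.
Character table:
  irrep \ class              {e} (size 1)  {r^1, r^6} (size 2)  {r^2, r^5} (size 2)  {r^3, r^4} (size 2)  {s, sr, ..., sr^6} (size 7)
  chi_1 (triv)               1             1                    1                    1                    1                          
  chi_2 (sign: r->1, s->-1)  1             1                    1                    1                    -1                         
  chi_3 (2d, j=1)            2             2*cos(2*pi/7)        -2*cos(3*pi/7)       -2*cos(pi/7)         0                          
  chi_4 (2d, j=2)            2             -2*cos(3*pi/7)       -2*cos(pi/7)         2*cos(2*pi/7)        0                          
  chi_5 (2d, j=3)            2             -2*cos(pi/7)         2*cos(2*pi/7)        -2*cos(3*pi/7)       0                          

Spot check: chi_4 (2d, j=2) on {r^2, r^5} = -2*cos(pi/7).

Solution. D_7 has order 2*7 = 14 with 5 conjugacy classes, hence 5 irreducibles. Sum of squared dims 1 + 1 + 4 + 4 + 4 = 14 = |G|. Linear characters come from the abelianisation; the 2-dimensional irreps have character r^k -> 2*cos(2*pi*j*k/7), reflections -> 0.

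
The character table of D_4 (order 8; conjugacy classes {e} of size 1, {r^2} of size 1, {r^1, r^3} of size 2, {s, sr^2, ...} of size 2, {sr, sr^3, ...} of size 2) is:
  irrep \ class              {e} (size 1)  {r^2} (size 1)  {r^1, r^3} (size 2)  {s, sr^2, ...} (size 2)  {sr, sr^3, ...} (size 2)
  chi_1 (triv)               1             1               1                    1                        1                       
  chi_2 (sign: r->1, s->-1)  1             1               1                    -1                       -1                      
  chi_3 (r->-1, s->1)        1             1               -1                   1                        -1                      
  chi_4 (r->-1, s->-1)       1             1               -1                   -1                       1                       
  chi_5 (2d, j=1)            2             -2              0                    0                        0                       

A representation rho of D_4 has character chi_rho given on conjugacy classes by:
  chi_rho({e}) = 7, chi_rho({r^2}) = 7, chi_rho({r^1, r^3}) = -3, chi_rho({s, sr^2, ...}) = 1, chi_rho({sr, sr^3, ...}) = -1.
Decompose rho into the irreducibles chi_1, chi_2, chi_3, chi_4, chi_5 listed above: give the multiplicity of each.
Multiplicities: chi_1: 1, chi_2: 1, chi_3: 3, chi_4: 2, chi_5: 0.

Argument: Use <chi_rho, chi> = (1/|G|) sum_C |C| * chi_rho(C) * conj(chi(C)) with |G| = 8 for each irreducible chi in the table:
  <chi_rho, chi_1> = (1/8)[1*(7)*conj(1) + 1*(7)*conj(1) + 2*(-3)*conj(1) + 2*(1)*conj(1) + 2*(-1)*conj(1)]
      = (1/8)[(7) + (7) + (-6) + (2) + (-2)] = 8/8 = 1
  <chi_rho, chi_2> = (1/8)[1*(7)*conj(1) + 1*(7)*conj(1) + 2*(-3)*conj(1) + 2*(1)*conj(-1) + 2*(-1)*conj(-1)]
      = (1/8)[(7) + (7) + (-6) + (-2) + (2)] = 8/8 = 1
  <chi_rho, chi_3> = (1/8)[1*(7)*conj(1) + 1*(7)*conj(1) + 2*(-3)*conj(-1) + 2*(1)*conj(1) + 2*(-1)*conj(-1)]
      = (1/8)[(7) + (7) + (6) + (2) + (2)] = 24/8 = 3
  <chi_rho, chi_4> = (1/8)[1*(7)*conj(1) + 1*(7)*conj(1) + 2*(-3)*conj(-1) + 2*(1)*conj(-1) + 2*(-1)*conj(1)]
      = (1/8)[(7) + (7) + (6) + (-2) + (-2)] = 16/8 = 2
  <chi_rho, chi_5> = (1/8)[1*(7)*conj(2) + 1*(7)*conj(-2) + 2*(-3)*conj(0) + 2*(1)*conj(0) + 2*(-1)*conj(0)]
      = (1/8)[(14) + (-14) + (0) + (0) + (0)] = 0/8 = 0
Dimension check: dim(rho) = sum (mult * dim) = 1*1 + 1*1 + 3*1 + 2*1 + 0*2 = 7 = chi_rho(e) = 7.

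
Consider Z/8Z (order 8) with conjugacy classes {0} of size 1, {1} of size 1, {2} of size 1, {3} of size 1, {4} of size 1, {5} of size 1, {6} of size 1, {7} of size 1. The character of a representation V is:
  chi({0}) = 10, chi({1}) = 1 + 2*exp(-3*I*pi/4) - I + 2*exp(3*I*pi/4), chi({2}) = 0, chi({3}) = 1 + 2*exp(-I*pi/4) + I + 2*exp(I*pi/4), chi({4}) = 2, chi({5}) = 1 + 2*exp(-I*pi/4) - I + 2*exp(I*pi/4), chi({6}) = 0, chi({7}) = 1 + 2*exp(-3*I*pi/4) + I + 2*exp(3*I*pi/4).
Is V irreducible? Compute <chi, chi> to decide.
Not irreducible (reducible): <chi, chi> = 18 > 1.

<chi, chi> = (1/|G|) sum_C |C| * |chi(C)|^2 = (1/8)[1*|10|^2 + 1*|1 + 2*exp(-3*I*pi/4) - I + 2*exp(3*I*pi/4)|^2 + 1*|0|^2 + 1*|1 + 2*exp(-I*pi/4) + I + 2*exp(I*pi/4)|^2 + 1*|2|^2 + 1*|1 + 2*exp(-I*pi/4) - I + 2*exp(I*pi/4)|^2 + 1*|0|^2 + 1*|1 + 2*exp(-3*I*pi/4) + I + 2*exp(3*I*pi/4)|^2]
  = (1/8)[(100) + (10 + 4*exp(-3*I*pi/4) + 4*exp(3*I*pi/4)) + (0) + (10 + 4*exp(-I*pi/4) + 4*exp(I*pi/4)) + (4) + (10 + 4*exp(-I*pi/4) + 4*exp(I*pi/4)) + (0) + (10 + 4*exp(-3*I*pi/4) + 4*exp(3*I*pi/4))] = 144/8 = 18.
(Exp terms are combined using exp(i*s)*conj(exp(i*t)) = exp(i*(s-t)), and sums of them are collapsed using the identity that for every m > 1 the m distinct m-th roots of unity sum to 0, e.g. 1 + exp(2*I*pi/3) + exp(-2*I*pi/3) = 0.)
A character is irreducible iff <chi, chi> = 1, so this representation is reducible.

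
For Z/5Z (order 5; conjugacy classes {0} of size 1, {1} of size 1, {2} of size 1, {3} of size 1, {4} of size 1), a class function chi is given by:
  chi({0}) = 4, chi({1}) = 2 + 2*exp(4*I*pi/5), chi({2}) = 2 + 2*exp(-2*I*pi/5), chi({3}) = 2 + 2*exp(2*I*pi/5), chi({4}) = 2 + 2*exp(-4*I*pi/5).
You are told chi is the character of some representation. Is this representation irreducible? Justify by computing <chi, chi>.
Not irreducible (reducible): <chi, chi> = 8 > 1.

Proof sketch: <chi, chi> = (1/|G|) sum_C |C| * |chi(C)|^2 = (1/5)[1*|4|^2 + 1*|2 + 2*exp(4*I*pi/5)|^2 + 1*|2 + 2*exp(-2*I*pi/5)|^2 + 1*|2 + 2*exp(2*I*pi/5)|^2 + 1*|2 + 2*exp(-4*I*pi/5)|^2]
  = (1/5)[(16) + (8 + 4*exp(-4*I*pi/5) + 4*exp(4*I*pi/5)) + (8 + 4*exp(-2*I*pi/5) + 4*exp(2*I*pi/5)) + (8 + 4*exp(-2*I*pi/5) + 4*exp(2*I*pi/5)) + (8 + 4*exp(-4*I*pi/5) + 4*exp(4*I*pi/5))] = 40/5 = 8.
(Exp terms are combined using exp(i*s)*conj(exp(i*t)) = exp(i*(s-t)), and sums of them are collapsed using the identity that for every m > 1 the m distinct m-th roots of unity sum to 0, e.g. 1 + exp(2*I*pi/3) + exp(-2*I*pi/3) = 0.)
A character is irreducible iff <chi, chi> = 1, so this representation is reducible.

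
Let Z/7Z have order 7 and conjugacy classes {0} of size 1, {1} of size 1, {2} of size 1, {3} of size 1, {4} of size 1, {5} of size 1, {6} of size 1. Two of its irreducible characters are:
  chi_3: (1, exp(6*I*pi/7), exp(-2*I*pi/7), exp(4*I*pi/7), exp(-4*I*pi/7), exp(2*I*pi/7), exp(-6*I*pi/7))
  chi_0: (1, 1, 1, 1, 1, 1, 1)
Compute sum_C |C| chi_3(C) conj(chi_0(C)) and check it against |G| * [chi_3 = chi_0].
Sum = 0; so <chi_3, chi_0> = 0 (distinct irreducibles are orthogonal).

Solution. Compute term by term over conjugacy classes (|C| * chi_3(C) * conj(chi_0(C))):
  1*(1)*conj(1) + 1*(exp(6*I*pi/7))*conj(1) + 1*(exp(-2*I*pi/7))*conj(1) + 1*(exp(4*I*pi/7))*conj(1) + 1*(exp(-4*I*pi/7))*conj(1) + 1*(exp(2*I*pi/7))*conj(1) + 1*(exp(-6*I*pi/7))*conj(1)
  = (1) + (exp(6*I*pi/7)) + (exp(-2*I*pi/7)) + (exp(4*I*pi/7)) + (exp(-4*I*pi/7)) + (exp(2*I*pi/7)) + (exp(-6*I*pi/7))
  = 0.
(Exp terms are combined using exp(i*s)*conj(exp(i*t)) = exp(i*(s-t)), and sums of them are collapsed using the identity that for every m > 1 the m distinct m-th roots of unity sum to 0, e.g. 1 + exp(2*I*pi/3) + exp(-2*I*pi/3) = 0.)
Dividing by |G| = 7 gives 0/7 = 0, matching the row-orthogonality relation <chi_3, chi_0> = [chi_3 = chi_0].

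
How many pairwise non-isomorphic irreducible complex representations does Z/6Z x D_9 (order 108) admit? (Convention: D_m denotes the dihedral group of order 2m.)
36

Argument: The number of irreducible complex representations of a finite group equals its number of conjugacy classes. For a direct product, #classes(G x H) = #classes(G) * #classes(H). Z/6Z has 6 classes (abelian), D_9 has 6 classes, so 6 * 6 = 36, so Z/6Z x D_9 (order 108) has exactly 36 irreducible complex representations.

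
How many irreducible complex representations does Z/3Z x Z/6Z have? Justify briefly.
18

Solution. The number of irreducible complex representations of a finite group equals its number of conjugacy classes. Z/3Z x Z/6Z is abelian of order 18, so every element is its own conjugacy class: 18 classes, so Z/3Z x Z/6Z (order 18) has exactly 18 irreducible complex representations.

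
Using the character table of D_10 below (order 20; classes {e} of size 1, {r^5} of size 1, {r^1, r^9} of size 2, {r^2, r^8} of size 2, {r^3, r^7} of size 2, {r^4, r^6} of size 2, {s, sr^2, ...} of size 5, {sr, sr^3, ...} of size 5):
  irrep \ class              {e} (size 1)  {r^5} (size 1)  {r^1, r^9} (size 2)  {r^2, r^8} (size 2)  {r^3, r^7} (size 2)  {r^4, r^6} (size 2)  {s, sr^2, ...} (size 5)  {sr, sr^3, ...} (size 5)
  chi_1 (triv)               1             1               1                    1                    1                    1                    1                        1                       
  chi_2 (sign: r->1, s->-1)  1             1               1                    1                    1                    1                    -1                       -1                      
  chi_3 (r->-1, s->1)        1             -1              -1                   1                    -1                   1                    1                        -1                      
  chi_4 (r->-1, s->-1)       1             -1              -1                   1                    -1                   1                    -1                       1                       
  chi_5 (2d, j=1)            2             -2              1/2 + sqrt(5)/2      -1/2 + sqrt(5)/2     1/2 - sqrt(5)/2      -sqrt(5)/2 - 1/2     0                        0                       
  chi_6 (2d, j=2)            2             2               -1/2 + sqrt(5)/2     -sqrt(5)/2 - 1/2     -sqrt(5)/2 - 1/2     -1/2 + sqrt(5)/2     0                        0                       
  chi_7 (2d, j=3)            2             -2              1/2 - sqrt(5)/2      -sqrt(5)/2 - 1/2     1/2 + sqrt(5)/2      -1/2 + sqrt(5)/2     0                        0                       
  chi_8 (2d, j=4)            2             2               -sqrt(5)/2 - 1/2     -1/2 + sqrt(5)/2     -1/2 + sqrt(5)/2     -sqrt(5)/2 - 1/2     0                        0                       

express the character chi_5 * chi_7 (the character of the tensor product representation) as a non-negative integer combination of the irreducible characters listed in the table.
chi_5 tensor chi_7 = chi_6 + chi_8 (all other irreducibles have multiplicity 0).

The character of a tensor product is the pointwise product (chi_5 * chi_7)(C) = chi_5(C) * chi_7(C):
  {e}: (2)*(2), {r^5}: (-2)*(-2), {r^1, r^9}: (1/2 + sqrt(5)/2)*(1/2 - sqrt(5)/2), {r^2, r^8}: (-1/2 + sqrt(5)/2)*(-sqrt(5)/2 - 1/2), {r^3, r^7}: (1/2 - sqrt(5)/2)*(1/2 + sqrt(5)/2), {r^4, r^6}: (-sqrt(5)/2 - 1/2)*(-1/2 + sqrt(5)/2), {s, sr^2, ...}: (0)*(0), {sr, sr^3, ...}: (0)*(0)
so (chi_5 * chi_7) takes values
  {e} -> 4, {r^5} -> 4, {r^1, r^9} -> -1, {r^2, r^8} -> -1, {r^3, r^7} -> -1, {r^4, r^6} -> -1, {s, sr^2, ...} -> 0, {sr, sr^3, ...} -> 0.
Now take the inner product of this character with each irreducible chi from the table, <chi_5*chi_7, chi> = (1/20) sum_C |C| (chi_5*chi_7)(C) conj(chi(C)):
  <chi_5*chi_7, chi_1> = (1/20)[1*(4)*conj(1) + 1*(4)*conj(1) + 2*(-1)*conj(1) + 2*(-1)*conj(1) + 2*(-1)*conj(1) + 2*(-1)*conj(1) + 5*(0)*conj(1) + 5*(0)*conj(1)]
      = (1/20)[(4) + (4) + (-2) + (-2) + (-2) + (-2) + (0) + (0)] = 0/20 = 0
  <chi_5*chi_7, chi_2> = (1/20)[1*(4)*conj(1) + 1*(4)*conj(1) + 2*(-1)*conj(1) + 2*(-1)*conj(1) + 2*(-1)*conj(1) + 2*(-1)*conj(1) + 5*(0)*conj(-1) + 5*(0)*conj(-1)]
      = (1/20)[(4) + (4) + (-2) + (-2) + (-2) + (-2) + (0) + (0)] = 0/20 = 0
  <chi_5*chi_7, chi_3> = (1/20)[1*(4)*conj(1) + 1*(4)*conj(-1) + 2*(-1)*conj(-1) + 2*(-1)*conj(1) + 2*(-1)*conj(-1) + 2*(-1)*conj(1) + 5*(0)*conj(1) + 5*(0)*conj(-1)]
      = (1/20)[(4) + (-4) + (2) + (-2) + (2) + (-2) + (0) + (0)] = 0/20 = 0
  <chi_5*chi_7, chi_4> = (1/20)[1*(4)*conj(1) + 1*(4)*conj(-1) + 2*(-1)*conj(-1) + 2*(-1)*conj(1) + 2*(-1)*conj(-1) + 2*(-1)*conj(1) + 5*(0)*conj(-1) + 5*(0)*conj(1)]
      = (1/20)[(4) + (-4) + (2) + (-2) + (2) + (-2) + (0) + (0)] = 0/20 = 0
  <chi_5*chi_7, chi_5> = (1/20)[1*(4)*conj(2) + 1*(4)*conj(-2) + 2*(-1)*conj(1/2 + sqrt(5)/2) + 2*(-1)*conj(-1/2 + sqrt(5)/2) + 2*(-1)*conj(1/2 - sqrt(5)/2) + 2*(-1)*conj(-sqrt(5)/2 - 1/2) + 5*(0)*conj(0) + 5*(0)*conj(0)]
      = (1/20)[(8) + (-8) + (-sqrt(5) - 1) + (1 - sqrt(5)) + (-1 + sqrt(5)) + (1 + sqrt(5)) + (0) + (0)] = 0/20 = 0
  <chi_5*chi_7, chi_6> = (1/20)[1*(4)*conj(2) + 1*(4)*conj(2) + 2*(-1)*conj(-1/2 + sqrt(5)/2) + 2*(-1)*conj(-sqrt(5)/2 - 1/2) + 2*(-1)*conj(-sqrt(5)/2 - 1/2) + 2*(-1)*conj(-1/2 + sqrt(5)/2) + 5*(0)*conj(0) + 5*(0)*conj(0)]
      = (1/20)[(8) + (8) + (1 - sqrt(5)) + (1 + sqrt(5)) + (1 + sqrt(5)) + (1 - sqrt(5)) + (0) + (0)] = 20/20 = 1
  <chi_5*chi_7, chi_7> = (1/20)[1*(4)*conj(2) + 1*(4)*conj(-2) + 2*(-1)*conj(1/2 - sqrt(5)/2) + 2*(-1)*conj(-sqrt(5)/2 - 1/2) + 2*(-1)*conj(1/2 + sqrt(5)/2) + 2*(-1)*conj(-1/2 + sqrt(5)/2) + 5*(0)*conj(0) + 5*(0)*conj(0)]
      = (1/20)[(8) + (-8) + (-1 + sqrt(5)) + (1 + sqrt(5)) + (-sqrt(5) - 1) + (1 - sqrt(5)) + (0) + (0)] = 0/20 = 0
  <chi_5*chi_7, chi_8> = (1/20)[1*(4)*conj(2) + 1*(4)*conj(2) + 2*(-1)*conj(-sqrt(5)/2 - 1/2) + 2*(-1)*conj(-1/2 + sqrt(5)/2) + 2*(-1)*conj(-1/2 + sqrt(5)/2) + 2*(-1)*conj(-sqrt(5)/2 - 1/2) + 5*(0)*conj(0) + 5*(0)*conj(0)]
      = (1/20)[(8) + (8) + (1 + sqrt(5)) + (1 - sqrt(5)) + (1 - sqrt(5)) + (1 + sqrt(5)) + (0) + (0)] = 20/20 = 1
Hence the multiplicities are chi_6: 1, chi_8: 1. Dimension check: dim(chi_5)*dim(chi_7) = 2*2 = 4 and sum (mult * dim) = 1*2 + 1*2 = 4.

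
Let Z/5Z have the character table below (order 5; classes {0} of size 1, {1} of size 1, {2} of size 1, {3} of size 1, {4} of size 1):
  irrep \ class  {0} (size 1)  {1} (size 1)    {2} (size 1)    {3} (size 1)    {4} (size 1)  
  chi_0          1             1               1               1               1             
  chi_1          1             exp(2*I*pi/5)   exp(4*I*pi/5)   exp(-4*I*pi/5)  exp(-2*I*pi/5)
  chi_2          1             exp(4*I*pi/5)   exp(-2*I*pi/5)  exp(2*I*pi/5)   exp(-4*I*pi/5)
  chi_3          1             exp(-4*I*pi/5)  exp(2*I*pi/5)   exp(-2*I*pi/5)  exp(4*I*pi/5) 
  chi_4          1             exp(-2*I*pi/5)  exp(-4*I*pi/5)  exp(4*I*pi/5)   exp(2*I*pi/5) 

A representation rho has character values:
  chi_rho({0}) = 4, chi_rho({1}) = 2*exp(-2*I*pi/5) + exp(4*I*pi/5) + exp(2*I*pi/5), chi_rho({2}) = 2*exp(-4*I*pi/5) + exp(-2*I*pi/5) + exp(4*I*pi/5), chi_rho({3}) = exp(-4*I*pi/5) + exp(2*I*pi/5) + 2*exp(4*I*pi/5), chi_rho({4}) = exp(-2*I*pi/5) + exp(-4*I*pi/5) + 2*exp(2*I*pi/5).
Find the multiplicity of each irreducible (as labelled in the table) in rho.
Multiplicities: chi_0: 0, chi_1: 1, chi_2: 1, chi_3: 0, chi_4: 2.

Justification: Use <chi_rho, chi> = (1/|G|) sum_C |C| * chi_rho(C) * conj(chi(C)) with |G| = 5 for each irreducible chi in the table:
  <chi_rho, chi_0> = (1/5)[1*(4)*conj(1) + 1*(2*exp(-2*I*pi/5) + exp(4*I*pi/5) + exp(2*I*pi/5))*conj(1) + 1*(2*exp(-4*I*pi/5) + exp(-2*I*pi/5) + exp(4*I*pi/5))*conj(1) + 1*(exp(-4*I*pi/5) + exp(2*I*pi/5) + 2*exp(4*I*pi/5))*conj(1) + 1*(exp(-2*I*pi/5) + exp(-4*I*pi/5) + 2*exp(2*I*pi/5))*conj(1)]
      = (1/5)[(4) + (2*exp(-2*I*pi/5) + exp(4*I*pi/5) + exp(2*I*pi/5)) + (2*exp(-4*I*pi/5) + exp(-2*I*pi/5) + exp(4*I*pi/5)) + (exp(-4*I*pi/5) + exp(2*I*pi/5) + 2*exp(4*I*pi/5)) + (exp(-2*I*pi/5) + exp(-4*I*pi/5) + 2*exp(2*I*pi/5))] = 0/5 = 0
  <chi_rho, chi_1> = (1/5)[1*(4)*conj(1) + 1*(2*exp(-2*I*pi/5) + exp(4*I*pi/5) + exp(2*I*pi/5))*conj(exp(2*I*pi/5)) + 1*(2*exp(-4*I*pi/5) + exp(-2*I*pi/5) + exp(4*I*pi/5))*conj(exp(4*I*pi/5)) + 1*(exp(-4*I*pi/5) + exp(2*I*pi/5) + 2*exp(4*I*pi/5))*conj(exp(-4*I*pi/5)) + 1*(exp(-2*I*pi/5) + exp(-4*I*pi/5) + 2*exp(2*I*pi/5))*conj(exp(-2*I*pi/5))]
      = (1/5)[(4) + (1 + 2*exp(-4*I*pi/5) + exp(2*I*pi/5)) + (1 + exp(4*I*pi/5) + 2*exp(2*I*pi/5)) + (1 + 2*exp(-2*I*pi/5) + exp(-4*I*pi/5)) + (1 + exp(-2*I*pi/5) + 2*exp(4*I*pi/5))] = 5/5 = 1
  <chi_rho, chi_2> = (1/5)[1*(4)*conj(1) + 1*(2*exp(-2*I*pi/5) + exp(4*I*pi/5) + exp(2*I*pi/5))*conj(exp(4*I*pi/5)) + 1*(2*exp(-4*I*pi/5) + exp(-2*I*pi/5) + exp(4*I*pi/5))*conj(exp(-2*I*pi/5)) + 1*(exp(-4*I*pi/5) + exp(2*I*pi/5) + 2*exp(4*I*pi/5))*conj(exp(2*I*pi/5)) + 1*(exp(-2*I*pi/5) + exp(-4*I*pi/5) + 2*exp(2*I*pi/5))*conj(exp(-4*I*pi/5))]
      = (1/5)[(4) + (1 + exp(-2*I*pi/5) + 2*exp(4*I*pi/5)) + (1 + 2*exp(-2*I*pi/5) + exp(-4*I*pi/5)) + (1 + exp(4*I*pi/5) + 2*exp(2*I*pi/5)) + (1 + 2*exp(-4*I*pi/5) + exp(2*I*pi/5))] = 5/5 = 1
  <chi_rho, chi_3> = (1/5)[1*(4)*conj(1) + 1*(2*exp(-2*I*pi/5) + exp(4*I*pi/5) + exp(2*I*pi/5))*conj(exp(-4*I*pi/5)) + 1*(2*exp(-4*I*pi/5) + exp(-2*I*pi/5) + exp(4*I*pi/5))*conj(exp(2*I*pi/5)) + 1*(exp(-4*I*pi/5) + exp(2*I*pi/5) + 2*exp(4*I*pi/5))*conj(exp(-2*I*pi/5)) + 1*(exp(-2*I*pi/5) + exp(-4*I*pi/5) + 2*exp(2*I*pi/5))*conj(exp(4*I*pi/5))]
      = (1/5)[(4) + (exp(-2*I*pi/5) + exp(-4*I*pi/5) + 2*exp(2*I*pi/5)) + (exp(-4*I*pi/5) + exp(2*I*pi/5) + 2*exp(4*I*pi/5)) + (2*exp(-4*I*pi/5) + exp(-2*I*pi/5) + exp(4*I*pi/5)) + (2*exp(-2*I*pi/5) + exp(4*I*pi/5) + exp(2*I*pi/5))] = 0/5 = 0
  <chi_rho, chi_4> = (1/5)[1*(4)*conj(1) + 1*(2*exp(-2*I*pi/5) + exp(4*I*pi/5) + exp(2*I*pi/5))*conj(exp(-2*I*pi/5)) + 1*(2*exp(-4*I*pi/5) + exp(-2*I*pi/5) + exp(4*I*pi/5))*conj(exp(-4*I*pi/5)) + 1*(exp(-4*I*pi/5) + exp(2*I*pi/5) + 2*exp(4*I*pi/5))*conj(exp(4*I*pi/5)) + 1*(exp(-2*I*pi/5) + exp(-4*I*pi/5) + 2*exp(2*I*pi/5))*conj(exp(2*I*pi/5))]
      = (1/5)[(4) + (2 + exp(-4*I*pi/5) + exp(4*I*pi/5)) + (2 + exp(-2*I*pi/5) + exp(2*I*pi/5)) + (2 + exp(-2*I*pi/5) + exp(2*I*pi/5)) + (2 + exp(-4*I*pi/5) + exp(4*I*pi/5))] = 10/5 = 2
(Exp terms are combined using exp(i*s)*conj(exp(i*t)) = exp(i*(s-t)), and sums of them are collapsed using the identity that for every m > 1 the m distinct m-th roots of unity sum to 0, e.g. 1 + exp(2*I*pi/3) + exp(-2*I*pi/3) = 0.)
Dimension check: dim(rho) = sum (mult * dim) = 0*1 + 1*1 + 1*1 + 0*1 + 2*1 = 4 = chi_rho(e) = 4.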